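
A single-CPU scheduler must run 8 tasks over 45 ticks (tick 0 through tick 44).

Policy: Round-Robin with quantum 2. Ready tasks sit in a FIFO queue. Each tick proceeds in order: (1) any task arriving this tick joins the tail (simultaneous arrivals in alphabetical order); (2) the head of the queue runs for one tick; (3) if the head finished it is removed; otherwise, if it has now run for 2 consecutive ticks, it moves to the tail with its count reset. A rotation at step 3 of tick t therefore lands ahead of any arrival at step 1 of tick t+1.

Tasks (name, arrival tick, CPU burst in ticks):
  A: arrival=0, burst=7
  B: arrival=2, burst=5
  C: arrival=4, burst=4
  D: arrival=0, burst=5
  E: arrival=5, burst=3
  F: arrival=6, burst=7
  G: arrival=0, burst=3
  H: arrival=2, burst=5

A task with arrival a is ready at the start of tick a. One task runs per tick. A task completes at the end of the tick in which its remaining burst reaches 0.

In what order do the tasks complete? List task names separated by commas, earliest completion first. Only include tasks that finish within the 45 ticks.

completion order = G, D, C, E, A, B, H, F

t=0: queue=[A,D,G] q_used=0 → run A
t=1: queue=[A,D,G] q_used=1 → run A
t=2: queue=[D,G,A,B,H] q_used=0 → run D
t=3: queue=[D,G,A,B,H] q_used=1 → run D
t=4: queue=[G,A,B,H,D,C] q_used=0 → run G
t=5: queue=[G,A,B,H,D,C,E] q_used=1 → run G
t=6: queue=[A,B,H,D,C,E,G,F] q_used=0 → run A
t=7: queue=[A,B,H,D,C,E,G,F] q_used=1 → run A
t=8: queue=[B,H,D,C,E,G,F,A] q_used=0 → run B
t=9: queue=[B,H,D,C,E,G,F,A] q_used=1 → run B
t=10: queue=[H,D,C,E,G,F,A,B] q_used=0 → run H
t=11: queue=[H,D,C,E,G,F,A,B] q_used=1 → run H
t=12: queue=[D,C,E,G,F,A,B,H] q_used=0 → run D
t=13: queue=[D,C,E,G,F,A,B,H] q_used=1 → run D
t=14: queue=[C,E,G,F,A,B,H,D] q_used=0 → run C
t=15: queue=[C,E,G,F,A,B,H,D] q_used=1 → run C
t=16: queue=[E,G,F,A,B,H,D,C] q_used=0 → run E
t=17: queue=[E,G,F,A,B,H,D,C] q_used=1 → run E
t=18: queue=[G,F,A,B,H,D,C,E] q_used=0 → run G
t=19: queue=[F,A,B,H,D,C,E] q_used=0 → run F
t=20: queue=[F,A,B,H,D,C,E] q_used=1 → run F
t=21: queue=[A,B,H,D,C,E,F] q_used=0 → run A
t=22: queue=[A,B,H,D,C,E,F] q_used=1 → run A
t=23: queue=[B,H,D,C,E,F,A] q_used=0 → run B
t=24: queue=[B,H,D,C,E,F,A] q_used=1 → run B
t=25: queue=[H,D,C,E,F,A,B] q_used=0 → run H
t=26: queue=[H,D,C,E,F,A,B] q_used=1 → run H
t=27: queue=[D,C,E,F,A,B,H] q_used=0 → run D
t=28: queue=[C,E,F,A,B,H] q_used=0 → run C
t=29: queue=[C,E,F,A,B,H] q_used=1 → run C
t=30: queue=[E,F,A,B,H] q_used=0 → run E
t=31: queue=[F,A,B,H] q_used=0 → run F
t=32: queue=[F,A,B,H] q_used=1 → run F
t=33: queue=[A,B,H,F] q_used=0 → run A
t=34: queue=[B,H,F] q_used=0 → run B
t=35: queue=[H,F] q_used=0 → run H
t=36: queue=[F] q_used=0 → run F
t=37: queue=[F] q_used=1 → run F
t=38: queue=[F] q_used=0 → run F
t=39: (idle)
t=40: (idle)
t=41: (idle)
t=42: (idle)
t=43: (idle)
t=44: (idle)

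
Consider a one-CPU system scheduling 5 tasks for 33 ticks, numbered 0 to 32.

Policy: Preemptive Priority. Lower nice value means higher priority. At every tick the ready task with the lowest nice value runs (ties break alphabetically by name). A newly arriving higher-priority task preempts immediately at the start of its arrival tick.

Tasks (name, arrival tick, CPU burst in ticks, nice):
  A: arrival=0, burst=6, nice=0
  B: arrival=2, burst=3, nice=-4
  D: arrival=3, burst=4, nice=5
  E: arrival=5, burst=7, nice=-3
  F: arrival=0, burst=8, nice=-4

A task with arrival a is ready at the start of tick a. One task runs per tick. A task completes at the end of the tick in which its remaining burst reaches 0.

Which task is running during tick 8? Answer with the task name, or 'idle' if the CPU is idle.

running at tick 8 = F

t=0: ready={A,F} → run F
t=1: ready={A,F} → run F
t=2: ready={A,B,F} → run B
t=3: ready={A,B,D,F} → run B
t=4: ready={A,B,D,F} → run B
t=5: ready={A,D,E,F} → run F
t=6: ready={A,D,E,F} → run F
t=7: ready={A,D,E,F} → run F
t=8: ready={A,D,E,F} → run F
t=9: ready={A,D,E,F} → run F
t=10: ready={A,D,E,F} → run F
t=11: ready={A,D,E} → run E
t=12: ready={A,D,E} → run E
t=13: ready={A,D,E} → run E
t=14: ready={A,D,E} → run E
t=15: ready={A,D,E} → run E
t=16: ready={A,D,E} → run E
t=17: ready={A,D,E} → run E
t=18: ready={A,D} → run A
t=19: ready={A,D} → run A
t=20: ready={A,D} → run A
t=21: ready={A,D} → run A
t=22: ready={A,D} → run A
t=23: ready={A,D} → run A
t=24: ready={D} → run D
t=25: ready={D} → run D
t=26: ready={D} → run D
t=27: ready={D} → run D
t=28: (idle)
t=29: (idle)
t=30: (idle)
t=31: (idle)
t=32: (idle)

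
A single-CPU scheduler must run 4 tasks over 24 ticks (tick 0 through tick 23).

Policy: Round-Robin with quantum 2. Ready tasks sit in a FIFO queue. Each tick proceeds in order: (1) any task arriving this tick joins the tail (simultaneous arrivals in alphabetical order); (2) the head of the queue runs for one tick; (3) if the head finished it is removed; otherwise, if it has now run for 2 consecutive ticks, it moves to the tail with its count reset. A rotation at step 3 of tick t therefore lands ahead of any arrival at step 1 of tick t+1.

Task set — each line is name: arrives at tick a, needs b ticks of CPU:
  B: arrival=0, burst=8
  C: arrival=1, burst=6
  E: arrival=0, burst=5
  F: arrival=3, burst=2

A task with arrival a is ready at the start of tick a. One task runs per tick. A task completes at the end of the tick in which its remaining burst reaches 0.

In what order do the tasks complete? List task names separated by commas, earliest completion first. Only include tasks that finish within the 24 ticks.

completion order = F, E, C, B

t=0: queue=[B,E] q_used=0 → run B
t=1: queue=[B,E,C] q_used=1 → run B
t=2: queue=[E,C,B] q_used=0 → run E
t=3: queue=[E,C,B,F] q_used=1 → run E
t=4: queue=[C,B,F,E] q_used=0 → run C
t=5: queue=[C,B,F,E] q_used=1 → run C
t=6: queue=[B,F,E,C] q_used=0 → run B
t=7: queue=[B,F,E,C] q_used=1 → run B
t=8: queue=[F,E,C,B] q_used=0 → run F
t=9: queue=[F,E,C,B] q_used=1 → run F
t=10: queue=[E,C,B] q_used=0 → run E
t=11: queue=[E,C,B] q_used=1 → run E
t=12: queue=[C,B,E] q_used=0 → run C
t=13: queue=[C,B,E] q_used=1 → run C
t=14: queue=[B,E,C] q_used=0 → run B
t=15: queue=[B,E,C] q_used=1 → run B
t=16: queue=[E,C,B] q_used=0 → run E
t=17: queue=[C,B] q_used=0 → run C
t=18: queue=[C,B] q_used=1 → run C
t=19: queue=[B] q_used=0 → run B
t=20: queue=[B] q_used=1 → run B
t=21: (idle)
t=22: (idle)
t=23: (idle)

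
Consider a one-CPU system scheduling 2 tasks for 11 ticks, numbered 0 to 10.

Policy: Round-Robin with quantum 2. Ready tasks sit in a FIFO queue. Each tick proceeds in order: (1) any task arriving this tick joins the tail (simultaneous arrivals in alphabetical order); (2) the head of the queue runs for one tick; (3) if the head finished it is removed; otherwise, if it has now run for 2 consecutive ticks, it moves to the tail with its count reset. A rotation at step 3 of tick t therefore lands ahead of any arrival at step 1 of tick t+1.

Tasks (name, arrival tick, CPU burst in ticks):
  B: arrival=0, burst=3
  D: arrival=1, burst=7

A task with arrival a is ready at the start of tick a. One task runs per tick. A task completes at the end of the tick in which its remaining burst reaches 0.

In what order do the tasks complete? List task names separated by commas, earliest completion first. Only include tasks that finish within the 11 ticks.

t=0: queue=[B] q_used=0 → run B
t=1: queue=[B,D] q_used=1 → run B
t=2: queue=[D,B] q_used=0 → run D
t=3: queue=[D,B] q_used=1 → run D
t=4: queue=[B,D] q_used=0 → run B
t=5: queue=[D] q_used=0 → run D
t=6: queue=[D] q_used=1 → run D
t=7: queue=[D] q_used=0 → run D
t=8: queue=[D] q_used=1 → run D
t=9: queue=[D] q_used=0 → run D
t=10: (idle)

completion order = B, D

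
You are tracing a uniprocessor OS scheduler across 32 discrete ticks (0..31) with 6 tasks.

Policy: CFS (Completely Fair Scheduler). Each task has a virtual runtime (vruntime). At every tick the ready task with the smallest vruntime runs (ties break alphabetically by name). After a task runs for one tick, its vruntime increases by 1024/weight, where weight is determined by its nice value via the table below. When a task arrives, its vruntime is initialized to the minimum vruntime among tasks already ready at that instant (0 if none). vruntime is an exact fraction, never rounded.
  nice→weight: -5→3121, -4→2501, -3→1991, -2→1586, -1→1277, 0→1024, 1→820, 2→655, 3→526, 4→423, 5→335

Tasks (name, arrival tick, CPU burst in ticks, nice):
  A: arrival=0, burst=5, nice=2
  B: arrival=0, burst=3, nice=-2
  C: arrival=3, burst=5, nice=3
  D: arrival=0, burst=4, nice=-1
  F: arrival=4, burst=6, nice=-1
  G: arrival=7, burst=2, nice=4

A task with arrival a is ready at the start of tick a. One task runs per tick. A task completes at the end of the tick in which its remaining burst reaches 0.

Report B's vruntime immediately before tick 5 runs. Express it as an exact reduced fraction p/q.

t=0: vr[A=0 B=0 D=0] → run A
t=1: vr[A=1024/655 B=0 D=0] → run B
t=2: vr[A=1024/655 B=512/793 D=0] → run D
t=3: vr[A=1024/655 B=512/793 C=512/793 D=1024/1277] → run B
t=4: vr[A=1024/655 B=1024/793 C=512/793 D=1024/1277 F=512/793] → run C
t=5: vr[A=1024/655 B=1024/793 C=540672/208559 D=1024/1277 F=512/793] → run F
t=6: vr[A=1024/655 B=1024/793 C=540672/208559 D=1024/1277 F=1465856/1012661] → run D
t=7: vr[A=1024/655 B=1024/793 C=540672/208559 D=2048/1277 F=1465856/1012661 G=1024/793] → run B
t=8: vr[A=1024/655 C=540672/208559 D=2048/1277 F=1465856/1012661 G=1024/793] → run G
t=9: vr[A=1024/655 C=540672/208559 D=2048/1277 F=1465856/1012661 G=1245184/335439] → run F
t=10: vr[A=1024/655 C=540672/208559 D=2048/1277 F=2277888/1012661 G=1245184/335439] → run A
t=11: vr[A=2048/655 C=540672/208559 D=2048/1277 F=2277888/1012661 G=1245184/335439] → run D
t=12: vr[A=2048/655 C=540672/208559 D=3072/1277 F=2277888/1012661 G=1245184/335439] → run F
t=13: vr[A=2048/655 C=540672/208559 D=3072/1277 F=3089920/1012661 G=1245184/335439] → run D
t=14: vr[A=2048/655 C=540672/208559 F=3089920/1012661 G=1245184/335439] → run C
t=15: vr[A=2048/655 C=946688/208559 F=3089920/1012661 G=1245184/335439] → run F
t=16: vr[A=2048/655 C=946688/208559 F=3901952/1012661 G=1245184/335439] → run A
t=17: vr[A=3072/655 C=946688/208559 F=3901952/1012661 G=1245184/335439] → run G
t=18: vr[A=3072/655 C=946688/208559 F=3901952/1012661] → run F
t=19: vr[A=3072/655 C=946688/208559 F=4713984/1012661] → run C
t=20: vr[A=3072/655 C=1352704/208559 F=4713984/1012661] → run F
t=21: vr[A=3072/655 C=1352704/208559] → run A
t=22: vr[A=4096/655 C=1352704/208559] → run A
t=23: vr[C=1352704/208559] → run C
t=24: vr[C=1758720/208559] → run C
t=25: (idle)
t=26: (idle)
t=27: (idle)
t=28: (idle)
t=29: (idle)
t=30: (idle)
t=31: (idle)

vruntime(B, start of tick 5) = 1024/793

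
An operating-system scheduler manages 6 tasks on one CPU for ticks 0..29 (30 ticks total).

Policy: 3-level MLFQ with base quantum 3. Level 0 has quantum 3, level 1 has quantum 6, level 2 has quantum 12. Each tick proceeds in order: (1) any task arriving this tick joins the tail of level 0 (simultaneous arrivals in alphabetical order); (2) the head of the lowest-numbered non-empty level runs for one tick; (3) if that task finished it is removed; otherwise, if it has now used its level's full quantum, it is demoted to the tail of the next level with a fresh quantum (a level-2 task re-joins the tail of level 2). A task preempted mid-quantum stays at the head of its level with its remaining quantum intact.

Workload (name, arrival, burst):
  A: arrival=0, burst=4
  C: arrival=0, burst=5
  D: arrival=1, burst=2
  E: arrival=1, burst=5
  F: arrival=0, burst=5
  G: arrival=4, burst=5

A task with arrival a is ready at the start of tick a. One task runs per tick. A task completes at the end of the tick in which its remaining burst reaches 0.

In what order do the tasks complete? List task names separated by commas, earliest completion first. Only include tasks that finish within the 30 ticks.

t=0: L0/L1/L2 = ACF/-/- → run A
t=1: L0/L1/L2 = ACFDE/-/- → run A
t=2: L0/L1/L2 = ACFDE/-/- → run A
t=3: L0/L1/L2 = CFDE/A/- → run C
t=4: L0/L1/L2 = CFDEG/A/- → run C
t=5: L0/L1/L2 = CFDEG/A/- → run C
t=6: L0/L1/L2 = FDEG/AC/- → run F
t=7: L0/L1/L2 = FDEG/AC/- → run F
t=8: L0/L1/L2 = FDEG/AC/- → run F
t=9: L0/L1/L2 = DEG/ACF/- → run D
t=10: L0/L1/L2 = DEG/ACF/- → run D
t=11: L0/L1/L2 = EG/ACF/- → run E
t=12: L0/L1/L2 = EG/ACF/- → run E
t=13: L0/L1/L2 = EG/ACF/- → run E
t=14: L0/L1/L2 = G/ACFE/- → run G
t=15: L0/L1/L2 = G/ACFE/- → run G
t=16: L0/L1/L2 = G/ACFE/- → run G
t=17: L0/L1/L2 = -/ACFEG/- → run A
t=18: L0/L1/L2 = -/CFEG/- → run C
t=19: L0/L1/L2 = -/CFEG/- → run C
t=20: L0/L1/L2 = -/FEG/- → run F
t=21: L0/L1/L2 = -/FEG/- → run F
t=22: L0/L1/L2 = -/EG/- → run E
t=23: L0/L1/L2 = -/EG/- → run E
t=24: L0/L1/L2 = -/G/- → run G
t=25: L0/L1/L2 = -/G/- → run G
t=26: (idle)
t=27: (idle)
t=28: (idle)
t=29: (idle)

completion order = D, A, C, F, E, G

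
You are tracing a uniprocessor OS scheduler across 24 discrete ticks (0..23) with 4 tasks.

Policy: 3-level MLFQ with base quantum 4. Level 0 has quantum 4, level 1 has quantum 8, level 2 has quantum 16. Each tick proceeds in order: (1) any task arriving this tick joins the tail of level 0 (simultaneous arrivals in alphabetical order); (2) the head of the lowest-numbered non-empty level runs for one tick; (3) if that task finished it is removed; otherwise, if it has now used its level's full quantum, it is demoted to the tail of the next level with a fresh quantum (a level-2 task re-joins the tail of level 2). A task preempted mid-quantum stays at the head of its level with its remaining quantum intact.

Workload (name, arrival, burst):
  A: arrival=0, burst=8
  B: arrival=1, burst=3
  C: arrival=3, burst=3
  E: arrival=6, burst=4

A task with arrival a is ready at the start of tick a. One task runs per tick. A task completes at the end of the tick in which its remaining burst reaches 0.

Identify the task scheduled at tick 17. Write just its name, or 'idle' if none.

running at tick 17 = A

t=0: L0/L1/L2 = A/-/- → run A
t=1: L0/L1/L2 = AB/-/- → run A
t=2: L0/L1/L2 = AB/-/- → run A
t=3: L0/L1/L2 = ABC/-/- → run A
t=4: L0/L1/L2 = BC/A/- → run B
t=5: L0/L1/L2 = BC/A/- → run B
t=6: L0/L1/L2 = BCE/A/- → run B
t=7: L0/L1/L2 = CE/A/- → run C
t=8: L0/L1/L2 = CE/A/- → run C
t=9: L0/L1/L2 = CE/A/- → run C
t=10: L0/L1/L2 = E/A/- → run E
t=11: L0/L1/L2 = E/A/- → run E
t=12: L0/L1/L2 = E/A/- → run E
t=13: L0/L1/L2 = E/A/- → run E
t=14: L0/L1/L2 = -/A/- → run A
t=15: L0/L1/L2 = -/A/- → run A
t=16: L0/L1/L2 = -/A/- → run A
t=17: L0/L1/L2 = -/A/- → run A
t=18: (idle)
t=19: (idle)
t=20: (idle)
t=21: (idle)
t=22: (idle)
t=23: (idle)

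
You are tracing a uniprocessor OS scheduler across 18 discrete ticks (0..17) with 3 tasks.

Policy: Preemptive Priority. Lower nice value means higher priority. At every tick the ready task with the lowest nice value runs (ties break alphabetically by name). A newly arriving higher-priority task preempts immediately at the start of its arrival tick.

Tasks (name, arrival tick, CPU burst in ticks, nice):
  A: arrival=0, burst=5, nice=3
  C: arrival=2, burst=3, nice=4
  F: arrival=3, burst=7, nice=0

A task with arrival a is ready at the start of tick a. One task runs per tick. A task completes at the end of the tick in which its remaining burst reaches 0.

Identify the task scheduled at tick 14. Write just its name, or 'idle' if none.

running at tick 14 = C

t=0: ready={A} → run A
t=1: ready={A} → run A
t=2: ready={A,C} → run A
t=3: ready={A,C,F} → run F
t=4: ready={A,C,F} → run F
t=5: ready={A,C,F} → run F
t=6: ready={A,C,F} → run F
t=7: ready={A,C,F} → run F
t=8: ready={A,C,F} → run F
t=9: ready={A,C,F} → run F
t=10: ready={A,C} → run A
t=11: ready={A,C} → run A
t=12: ready={C} → run C
t=13: ready={C} → run C
t=14: ready={C} → run C
t=15: (idle)
t=16: (idle)
t=17: (idle)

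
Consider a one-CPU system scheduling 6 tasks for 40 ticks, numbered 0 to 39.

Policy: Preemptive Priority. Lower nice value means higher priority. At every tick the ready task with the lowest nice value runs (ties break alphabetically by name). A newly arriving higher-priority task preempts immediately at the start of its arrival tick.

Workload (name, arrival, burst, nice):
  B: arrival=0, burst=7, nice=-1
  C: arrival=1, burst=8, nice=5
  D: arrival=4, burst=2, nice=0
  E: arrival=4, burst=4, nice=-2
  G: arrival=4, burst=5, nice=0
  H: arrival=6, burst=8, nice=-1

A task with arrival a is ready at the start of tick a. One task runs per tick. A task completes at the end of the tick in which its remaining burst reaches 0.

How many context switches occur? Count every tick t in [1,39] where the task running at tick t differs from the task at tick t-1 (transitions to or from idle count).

t=0: ready={B} → run B
t=1: ready={B,C} → run B
t=2: ready={B,C} → run B
t=3: ready={B,C} → run B
t=4: ready={B,C,D,E,G} → run E
t=5: ready={B,C,D,E,G} → run E
t=6: ready={B,C,D,E,G,H} → run E
t=7: ready={B,C,D,E,G,H} → run E
t=8: ready={B,C,D,G,H} → run B
t=9: ready={B,C,D,G,H} → run B
t=10: ready={B,C,D,G,H} → run B
t=11: ready={C,D,G,H} → run H
t=12: ready={C,D,G,H} → run H
t=13: ready={C,D,G,H} → run H
t=14: ready={C,D,G,H} → run H
t=15: ready={C,D,G,H} → run H
t=16: ready={C,D,G,H} → run H
t=17: ready={C,D,G,H} → run H
t=18: ready={C,D,G,H} → run H
t=19: ready={C,D,G} → run D
t=20: ready={C,D,G} → run D
t=21: ready={C,G} → run G
t=22: ready={C,G} → run G
t=23: ready={C,G} → run G
t=24: ready={C,G} → run G
t=25: ready={C,G} → run G
t=26: ready={C} → run C
t=27: ready={C} → run C
t=28: ready={C} → run C
t=29: ready={C} → run C
t=30: ready={C} → run C
t=31: ready={C} → run C
t=32: ready={C} → run C
t=33: ready={C} → run C
t=34: (idle)
t=35: (idle)
t=36: (idle)
t=37: (idle)
t=38: (idle)
t=39: (idle)

context switches = 7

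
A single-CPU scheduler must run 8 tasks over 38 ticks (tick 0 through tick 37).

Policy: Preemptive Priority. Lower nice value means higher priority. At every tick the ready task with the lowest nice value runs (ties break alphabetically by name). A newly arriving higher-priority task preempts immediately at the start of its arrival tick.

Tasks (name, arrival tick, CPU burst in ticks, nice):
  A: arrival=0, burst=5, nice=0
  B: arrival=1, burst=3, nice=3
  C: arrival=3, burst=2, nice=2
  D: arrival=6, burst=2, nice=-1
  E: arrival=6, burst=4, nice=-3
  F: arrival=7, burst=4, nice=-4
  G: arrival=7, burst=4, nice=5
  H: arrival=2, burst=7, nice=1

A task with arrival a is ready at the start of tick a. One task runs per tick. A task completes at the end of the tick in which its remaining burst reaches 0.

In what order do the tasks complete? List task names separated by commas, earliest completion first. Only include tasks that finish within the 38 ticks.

completion order = A, F, E, D, H, C, B, G

t=0: ready={A} → run A
t=1: ready={A,B} → run A
t=2: ready={A,B,H} → run A
t=3: ready={A,B,C,H} → run A
t=4: ready={A,B,C,H} → run A
t=5: ready={B,C,H} → run H
t=6: ready={B,C,D,E,H} → run E
t=7: ready={B,C,D,E,F,G,H} → run F
t=8: ready={B,C,D,E,F,G,H} → run F
t=9: ready={B,C,D,E,F,G,H} → run F
t=10: ready={B,C,D,E,F,G,H} → run F
t=11: ready={B,C,D,E,G,H} → run E
t=12: ready={B,C,D,E,G,H} → run E
t=13: ready={B,C,D,E,G,H} → run E
t=14: ready={B,C,D,G,H} → run D
t=15: ready={B,C,D,G,H} → run D
t=16: ready={B,C,G,H} → run H
t=17: ready={B,C,G,H} → run H
t=18: ready={B,C,G,H} → run H
t=19: ready={B,C,G,H} → run H
t=20: ready={B,C,G,H} → run H
t=21: ready={B,C,G,H} → run H
t=22: ready={B,C,G} → run C
t=23: ready={B,C,G} → run C
t=24: ready={B,G} → run B
t=25: ready={B,G} → run B
t=26: ready={B,G} → run B
t=27: ready={G} → run G
t=28: ready={G} → run G
t=29: ready={G} → run G
t=30: ready={G} → run G
t=31: (idle)
t=32: (idle)
t=33: (idle)
t=34: (idle)
t=35: (idle)
t=36: (idle)
t=37: (idle)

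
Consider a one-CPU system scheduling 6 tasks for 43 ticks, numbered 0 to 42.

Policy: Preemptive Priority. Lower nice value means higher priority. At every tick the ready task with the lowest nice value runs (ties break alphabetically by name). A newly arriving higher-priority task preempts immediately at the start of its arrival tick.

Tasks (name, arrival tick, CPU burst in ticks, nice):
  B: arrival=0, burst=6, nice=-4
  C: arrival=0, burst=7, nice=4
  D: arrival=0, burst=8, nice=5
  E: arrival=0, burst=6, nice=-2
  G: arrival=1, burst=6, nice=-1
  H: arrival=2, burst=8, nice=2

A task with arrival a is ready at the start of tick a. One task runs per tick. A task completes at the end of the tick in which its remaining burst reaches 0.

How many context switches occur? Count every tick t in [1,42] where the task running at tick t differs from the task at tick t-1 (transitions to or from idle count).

context switches = 6

t=0: ready={B,C,D,E} → run B
t=1: ready={B,C,D,E,G} → run B
t=2: ready={B,C,D,E,G,H} → run B
t=3: ready={B,C,D,E,G,H} → run B
t=4: ready={B,C,D,E,G,H} → run B
t=5: ready={B,C,D,E,G,H} → run B
t=6: ready={C,D,E,G,H} → run E
t=7: ready={C,D,E,G,H} → run E
t=8: ready={C,D,E,G,H} → run E
t=9: ready={C,D,E,G,H} → run E
t=10: ready={C,D,E,G,H} → run E
t=11: ready={C,D,E,G,H} → run E
t=12: ready={C,D,G,H} → run G
t=13: ready={C,D,G,H} → run G
t=14: ready={C,D,G,H} → run G
t=15: ready={C,D,G,H} → run G
t=16: ready={C,D,G,H} → run G
t=17: ready={C,D,G,H} → run G
t=18: ready={C,D,H} → run H
t=19: ready={C,D,H} → run H
t=20: ready={C,D,H} → run H
t=21: ready={C,D,H} → run H
t=22: ready={C,D,H} → run H
t=23: ready={C,D,H} → run H
t=24: ready={C,D,H} → run H
t=25: ready={C,D,H} → run H
t=26: ready={C,D} → run C
t=27: ready={C,D} → run C
t=28: ready={C,D} → run C
t=29: ready={C,D} → run C
t=30: ready={C,D} → run C
t=31: ready={C,D} → run C
t=32: ready={C,D} → run C
t=33: ready={D} → run D
t=34: ready={D} → run D
t=35: ready={D} → run D
t=36: ready={D} → run D
t=37: ready={D} → run D
t=38: ready={D} → run D
t=39: ready={D} → run D
t=40: ready={D} → run D
t=41: (idle)
t=42: (idle)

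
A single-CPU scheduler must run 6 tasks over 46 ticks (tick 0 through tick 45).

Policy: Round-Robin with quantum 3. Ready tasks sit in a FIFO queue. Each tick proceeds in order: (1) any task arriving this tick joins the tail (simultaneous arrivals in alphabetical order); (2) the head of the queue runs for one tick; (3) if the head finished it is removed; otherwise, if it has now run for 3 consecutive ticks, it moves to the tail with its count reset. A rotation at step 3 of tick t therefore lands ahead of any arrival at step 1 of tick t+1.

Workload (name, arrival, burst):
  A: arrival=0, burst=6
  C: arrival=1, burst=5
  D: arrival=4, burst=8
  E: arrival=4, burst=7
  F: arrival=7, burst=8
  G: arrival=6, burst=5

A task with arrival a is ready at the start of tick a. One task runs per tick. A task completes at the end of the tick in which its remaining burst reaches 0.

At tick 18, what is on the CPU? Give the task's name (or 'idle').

running at tick 18 = G

t=0: queue=[A] q_used=0 → run A
t=1: queue=[A,C] q_used=1 → run A
t=2: queue=[A,C] q_used=2 → run A
t=3: queue=[C,A] q_used=0 → run C
t=4: queue=[C,A,D,E] q_used=1 → run C
t=5: queue=[C,A,D,E] q_used=2 → run C
t=6: queue=[A,D,E,C,G] q_used=0 → run A
t=7: queue=[A,D,E,C,G,F] q_used=1 → run A
t=8: queue=[A,D,E,C,G,F] q_used=2 → run A
t=9: queue=[D,E,C,G,F] q_used=0 → run D
t=10: queue=[D,E,C,G,F] q_used=1 → run D
t=11: queue=[D,E,C,G,F] q_used=2 → run D
t=12: queue=[E,C,G,F,D] q_used=0 → run E
t=13: queue=[E,C,G,F,D] q_used=1 → run E
t=14: queue=[E,C,G,F,D] q_used=2 → run E
t=15: queue=[C,G,F,D,E] q_used=0 → run C
t=16: queue=[C,G,F,D,E] q_used=1 → run C
t=17: queue=[G,F,D,E] q_used=0 → run G
t=18: queue=[G,F,D,E] q_used=1 → run G
t=19: queue=[G,F,D,E] q_used=2 → run G
t=20: queue=[F,D,E,G] q_used=0 → run F
t=21: queue=[F,D,E,G] q_used=1 → run F
t=22: queue=[F,D,E,G] q_used=2 → run F
t=23: queue=[D,E,G,F] q_used=0 → run D
t=24: queue=[D,E,G,F] q_used=1 → run D
t=25: queue=[D,E,G,F] q_used=2 → run D
t=26: queue=[E,G,F,D] q_used=0 → run E
t=27: queue=[E,G,F,D] q_used=1 → run E
t=28: queue=[E,G,F,D] q_used=2 → run E
t=29: queue=[G,F,D,E] q_used=0 → run G
t=30: queue=[G,F,D,E] q_used=1 → run G
t=31: queue=[F,D,E] q_used=0 → run F
t=32: queue=[F,D,E] q_used=1 → run F
t=33: queue=[F,D,E] q_used=2 → run F
t=34: queue=[D,E,F] q_used=0 → run D
t=35: queue=[D,E,F] q_used=1 → run D
t=36: queue=[E,F] q_used=0 → run E
t=37: queue=[F] q_used=0 → run F
t=38: queue=[F] q_used=1 → run F
t=39: (idle)
t=40: (idle)
t=41: (idle)
t=42: (idle)
t=43: (idle)
t=44: (idle)
t=45: (idle)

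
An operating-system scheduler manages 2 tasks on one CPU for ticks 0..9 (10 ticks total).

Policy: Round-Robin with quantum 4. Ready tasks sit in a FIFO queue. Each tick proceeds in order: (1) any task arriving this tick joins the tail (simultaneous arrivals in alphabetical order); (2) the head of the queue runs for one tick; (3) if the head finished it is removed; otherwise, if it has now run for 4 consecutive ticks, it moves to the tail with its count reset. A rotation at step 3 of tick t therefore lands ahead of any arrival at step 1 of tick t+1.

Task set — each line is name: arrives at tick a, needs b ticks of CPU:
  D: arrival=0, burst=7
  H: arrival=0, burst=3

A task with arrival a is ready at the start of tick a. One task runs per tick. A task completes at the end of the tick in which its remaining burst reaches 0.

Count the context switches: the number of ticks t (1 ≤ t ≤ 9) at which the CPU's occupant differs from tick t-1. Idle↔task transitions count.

context switches = 2

t=0: queue=[D,H] q_used=0 → run D
t=1: queue=[D,H] q_used=1 → run D
t=2: queue=[D,H] q_used=2 → run D
t=3: queue=[D,H] q_used=3 → run D
t=4: queue=[H,D] q_used=0 → run H
t=5: queue=[H,D] q_used=1 → run H
t=6: queue=[H,D] q_used=2 → run H
t=7: queue=[D] q_used=0 → run D
t=8: queue=[D] q_used=1 → run D
t=9: queue=[D] q_used=2 → run D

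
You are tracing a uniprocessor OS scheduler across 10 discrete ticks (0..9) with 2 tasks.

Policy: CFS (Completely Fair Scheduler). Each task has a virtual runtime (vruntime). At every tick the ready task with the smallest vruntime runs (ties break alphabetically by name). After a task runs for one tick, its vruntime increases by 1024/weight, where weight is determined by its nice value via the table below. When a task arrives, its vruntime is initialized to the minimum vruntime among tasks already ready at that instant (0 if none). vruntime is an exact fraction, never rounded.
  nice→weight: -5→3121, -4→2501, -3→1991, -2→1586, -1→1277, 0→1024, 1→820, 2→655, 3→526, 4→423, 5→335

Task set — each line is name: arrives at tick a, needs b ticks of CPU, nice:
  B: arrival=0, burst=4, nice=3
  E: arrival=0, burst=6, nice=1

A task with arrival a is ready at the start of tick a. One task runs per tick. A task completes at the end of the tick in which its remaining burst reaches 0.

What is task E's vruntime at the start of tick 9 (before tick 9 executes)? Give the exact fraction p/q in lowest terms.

vruntime(E, start of tick 9) = 256/41

t=0: vr[B=0 E=0] → run B
t=1: vr[B=512/263 E=0] → run E
t=2: vr[B=512/263 E=256/205] → run E
t=3: vr[B=512/263 E=512/205] → run B
t=4: vr[B=1024/263 E=512/205] → run E
t=5: vr[B=1024/263 E=768/205] → run E
t=6: vr[B=1024/263 E=1024/205] → run B
t=7: vr[B=1536/263 E=1024/205] → run E
t=8: vr[B=1536/263 E=256/41] → run B
t=9: vr[E=256/41] → run E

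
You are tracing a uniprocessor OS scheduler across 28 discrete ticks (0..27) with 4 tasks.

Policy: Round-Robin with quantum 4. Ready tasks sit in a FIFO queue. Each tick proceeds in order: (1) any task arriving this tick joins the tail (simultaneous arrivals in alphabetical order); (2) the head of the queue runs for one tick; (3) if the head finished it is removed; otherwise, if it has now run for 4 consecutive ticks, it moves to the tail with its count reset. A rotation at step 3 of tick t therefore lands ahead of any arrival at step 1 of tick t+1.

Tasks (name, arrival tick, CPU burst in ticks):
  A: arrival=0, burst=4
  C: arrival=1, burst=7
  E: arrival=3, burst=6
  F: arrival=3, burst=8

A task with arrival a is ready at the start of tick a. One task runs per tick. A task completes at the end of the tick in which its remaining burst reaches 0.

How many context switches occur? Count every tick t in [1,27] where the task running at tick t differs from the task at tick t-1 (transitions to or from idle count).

t=0: queue=[A] q_used=0 → run A
t=1: queue=[A,C] q_used=1 → run A
t=2: queue=[A,C] q_used=2 → run A
t=3: queue=[A,C,E,F] q_used=3 → run A
t=4: queue=[C,E,F] q_used=0 → run C
t=5: queue=[C,E,F] q_used=1 → run C
t=6: queue=[C,E,F] q_used=2 → run C
t=7: queue=[C,E,F] q_used=3 → run C
t=8: queue=[E,F,C] q_used=0 → run E
t=9: queue=[E,F,C] q_used=1 → run E
t=10: queue=[E,F,C] q_used=2 → run E
t=11: queue=[E,F,C] q_used=3 → run E
t=12: queue=[F,C,E] q_used=0 → run F
t=13: queue=[F,C,E] q_used=1 → run F
t=14: queue=[F,C,E] q_used=2 → run F
t=15: queue=[F,C,E] q_used=3 → run F
t=16: queue=[C,E,F] q_used=0 → run C
t=17: queue=[C,E,F] q_used=1 → run C
t=18: queue=[C,E,F] q_used=2 → run C
t=19: queue=[E,F] q_used=0 → run E
t=20: queue=[E,F] q_used=1 → run E
t=21: queue=[F] q_used=0 → run F
t=22: queue=[F] q_used=1 → run F
t=23: queue=[F] q_used=2 → run F
t=24: queue=[F] q_used=3 → run F
t=25: (idle)
t=26: (idle)
t=27: (idle)

context switches = 7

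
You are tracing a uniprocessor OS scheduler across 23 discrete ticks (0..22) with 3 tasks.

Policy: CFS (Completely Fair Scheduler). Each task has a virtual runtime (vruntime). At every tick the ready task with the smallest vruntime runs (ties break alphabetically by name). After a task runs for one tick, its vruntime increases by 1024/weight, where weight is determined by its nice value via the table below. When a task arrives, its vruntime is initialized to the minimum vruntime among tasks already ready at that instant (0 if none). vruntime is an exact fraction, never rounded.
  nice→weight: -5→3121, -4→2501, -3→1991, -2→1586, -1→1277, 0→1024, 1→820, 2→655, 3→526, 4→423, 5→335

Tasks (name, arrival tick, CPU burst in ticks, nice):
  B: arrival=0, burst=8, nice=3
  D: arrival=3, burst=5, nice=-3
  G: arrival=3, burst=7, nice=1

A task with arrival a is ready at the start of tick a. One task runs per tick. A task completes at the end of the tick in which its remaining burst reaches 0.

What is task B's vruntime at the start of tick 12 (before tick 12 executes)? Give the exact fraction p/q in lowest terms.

vruntime(B, start of tick 12) = 2560/263

t=0: vr[B=0] → run B
t=1: vr[B=512/263] → run B
t=2: vr[B=1024/263] → run B
t=3: vr[B=1536/263 D=1536/263 G=1536/263] → run B
t=4: vr[B=2048/263 D=1536/263 G=1536/263] → run D
t=5: vr[B=2048/263 D=3327488/523633 G=1536/263] → run G
t=6: vr[B=2048/263 D=3327488/523633 G=382208/53915] → run D
t=7: vr[B=2048/263 D=3596800/523633 G=382208/53915] → run D
t=8: vr[B=2048/263 D=3866112/523633 G=382208/53915] → run G
t=9: vr[B=2048/263 D=3866112/523633 G=449536/53915] → run D
t=10: vr[B=2048/263 D=4135424/523633 G=449536/53915] → run B
t=11: vr[B=2560/263 D=4135424/523633 G=449536/53915] → run D
t=12: vr[B=2560/263 G=449536/53915] → run G
t=13: vr[B=2560/263 G=516864/53915] → run G
t=14: vr[B=2560/263 G=584192/53915] → run B
t=15: vr[B=3072/263 G=584192/53915] → run G
t=16: vr[B=3072/263 G=130304/10783] → run B
t=17: vr[B=3584/263 G=130304/10783] → run G
t=18: vr[B=3584/263 G=718848/53915] → run G
t=19: vr[B=3584/263] → run B
t=20: (idle)
t=21: (idle)
t=22: (idle)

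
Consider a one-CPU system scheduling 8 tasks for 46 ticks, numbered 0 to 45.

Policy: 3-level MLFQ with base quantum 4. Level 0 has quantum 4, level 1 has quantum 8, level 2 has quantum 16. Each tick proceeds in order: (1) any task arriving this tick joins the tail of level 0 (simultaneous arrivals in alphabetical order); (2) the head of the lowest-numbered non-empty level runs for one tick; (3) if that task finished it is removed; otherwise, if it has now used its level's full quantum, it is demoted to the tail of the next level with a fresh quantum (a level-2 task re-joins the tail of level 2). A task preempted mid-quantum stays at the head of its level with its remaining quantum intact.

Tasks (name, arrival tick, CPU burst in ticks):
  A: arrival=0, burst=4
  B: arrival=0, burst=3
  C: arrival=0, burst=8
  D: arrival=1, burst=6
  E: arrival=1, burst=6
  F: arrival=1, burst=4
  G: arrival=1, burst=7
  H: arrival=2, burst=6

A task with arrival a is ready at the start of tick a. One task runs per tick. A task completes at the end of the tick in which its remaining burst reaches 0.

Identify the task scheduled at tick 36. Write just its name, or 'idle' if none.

t=0: L0/L1/L2 = ABC/-/- → run A
t=1: L0/L1/L2 = ABCDEFG/-/- → run A
t=2: L0/L1/L2 = ABCDEFGH/-/- → run A
t=3: L0/L1/L2 = ABCDEFGH/-/- → run A
t=4: L0/L1/L2 = BCDEFGH/-/- → run B
t=5: L0/L1/L2 = BCDEFGH/-/- → run B
t=6: L0/L1/L2 = BCDEFGH/-/- → run B
t=7: L0/L1/L2 = CDEFGH/-/- → run C
t=8: L0/L1/L2 = CDEFGH/-/- → run C
t=9: L0/L1/L2 = CDEFGH/-/- → run C
t=10: L0/L1/L2 = CDEFGH/-/- → run C
t=11: L0/L1/L2 = DEFGH/C/- → run D
t=12: L0/L1/L2 = DEFGH/C/- → run D
t=13: L0/L1/L2 = DEFGH/C/- → run D
t=14: L0/L1/L2 = DEFGH/C/- → run D
t=15: L0/L1/L2 = EFGH/CD/- → run E
t=16: L0/L1/L2 = EFGH/CD/- → run E
t=17: L0/L1/L2 = EFGH/CD/- → run E
t=18: L0/L1/L2 = EFGH/CD/- → run E
t=19: L0/L1/L2 = FGH/CDE/- → run F
t=20: L0/L1/L2 = FGH/CDE/- → run F
t=21: L0/L1/L2 = FGH/CDE/- → run F
t=22: L0/L1/L2 = FGH/CDE/- → run F
t=23: L0/L1/L2 = GH/CDE/- → run G
t=24: L0/L1/L2 = GH/CDE/- → run G
t=25: L0/L1/L2 = GH/CDE/- → run G
t=26: L0/L1/L2 = GH/CDE/- → run G
t=27: L0/L1/L2 = H/CDEG/- → run H
t=28: L0/L1/L2 = H/CDEG/- → run H
t=29: L0/L1/L2 = H/CDEG/- → run H
t=30: L0/L1/L2 = H/CDEG/- → run H
t=31: L0/L1/L2 = -/CDEGH/- → run C
t=32: L0/L1/L2 = -/CDEGH/- → run C
t=33: L0/L1/L2 = -/CDEGH/- → run C
t=34: L0/L1/L2 = -/CDEGH/- → run C
t=35: L0/L1/L2 = -/DEGH/- → run D
t=36: L0/L1/L2 = -/DEGH/- → run D
t=37: L0/L1/L2 = -/EGH/- → run E
t=38: L0/L1/L2 = -/EGH/- → run E
t=39: L0/L1/L2 = -/GH/- → run G
t=40: L0/L1/L2 = -/GH/- → run G
t=41: L0/L1/L2 = -/GH/- → run G
t=42: L0/L1/L2 = -/H/- → run H
t=43: L0/L1/L2 = -/H/- → run H
t=44: (idle)
t=45: (idle)

running at tick 36 = D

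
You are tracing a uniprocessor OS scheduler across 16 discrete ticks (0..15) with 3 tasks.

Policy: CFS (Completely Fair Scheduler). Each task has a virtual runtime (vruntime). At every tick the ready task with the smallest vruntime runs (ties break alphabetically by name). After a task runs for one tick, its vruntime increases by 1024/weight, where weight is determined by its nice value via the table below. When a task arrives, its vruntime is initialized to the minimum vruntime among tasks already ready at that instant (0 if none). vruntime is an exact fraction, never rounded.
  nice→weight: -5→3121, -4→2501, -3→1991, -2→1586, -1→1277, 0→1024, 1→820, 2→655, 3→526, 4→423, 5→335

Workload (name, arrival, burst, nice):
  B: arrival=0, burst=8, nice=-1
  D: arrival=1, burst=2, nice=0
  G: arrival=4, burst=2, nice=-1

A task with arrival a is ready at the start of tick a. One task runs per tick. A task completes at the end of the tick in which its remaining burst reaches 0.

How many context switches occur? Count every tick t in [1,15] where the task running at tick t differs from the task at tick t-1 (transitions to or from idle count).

context switches = 8

t=0: vr[B=0] → run B
t=1: vr[B=1024/1277 D=1024/1277] → run B
t=2: vr[B=2048/1277 D=1024/1277] → run D
t=3: vr[B=2048/1277 D=2301/1277] → run B
t=4: vr[B=3072/1277 D=2301/1277 G=2301/1277] → run D
t=5: vr[B=3072/1277 G=2301/1277] → run G
t=6: vr[B=3072/1277 G=3325/1277] → run B
t=7: vr[B=4096/1277 G=3325/1277] → run G
t=8: vr[B=4096/1277] → run B
t=9: vr[B=5120/1277] → run B
t=10: vr[B=6144/1277] → run B
t=11: vr[B=7168/1277] → run B
t=12: (idle)
t=13: (idle)
t=14: (idle)
t=15: (idle)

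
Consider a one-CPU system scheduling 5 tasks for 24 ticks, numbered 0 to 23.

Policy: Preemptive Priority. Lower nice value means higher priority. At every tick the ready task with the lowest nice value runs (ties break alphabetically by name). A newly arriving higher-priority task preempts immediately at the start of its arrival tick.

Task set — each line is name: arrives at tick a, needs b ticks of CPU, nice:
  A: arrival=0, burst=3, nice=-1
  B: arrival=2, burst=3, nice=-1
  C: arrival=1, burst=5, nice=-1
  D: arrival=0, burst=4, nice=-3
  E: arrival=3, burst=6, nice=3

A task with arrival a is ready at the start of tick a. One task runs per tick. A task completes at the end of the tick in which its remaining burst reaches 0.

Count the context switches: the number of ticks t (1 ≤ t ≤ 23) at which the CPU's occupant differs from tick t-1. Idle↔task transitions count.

context switches = 5

t=0: ready={A,D} → run D
t=1: ready={A,C,D} → run D
t=2: ready={A,B,C,D} → run D
t=3: ready={A,B,C,D,E} → run D
t=4: ready={A,B,C,E} → run A
t=5: ready={A,B,C,E} → run A
t=6: ready={A,B,C,E} → run A
t=7: ready={B,C,E} → run B
t=8: ready={B,C,E} → run B
t=9: ready={B,C,E} → run B
t=10: ready={C,E} → run C
t=11: ready={C,E} → run C
t=12: ready={C,E} → run C
t=13: ready={C,E} → run C
t=14: ready={C,E} → run C
t=15: ready={E} → run E
t=16: ready={E} → run E
t=17: ready={E} → run E
t=18: ready={E} → run E
t=19: ready={E} → run E
t=20: ready={E} → run E
t=21: (idle)
t=22: (idle)
t=23: (idle)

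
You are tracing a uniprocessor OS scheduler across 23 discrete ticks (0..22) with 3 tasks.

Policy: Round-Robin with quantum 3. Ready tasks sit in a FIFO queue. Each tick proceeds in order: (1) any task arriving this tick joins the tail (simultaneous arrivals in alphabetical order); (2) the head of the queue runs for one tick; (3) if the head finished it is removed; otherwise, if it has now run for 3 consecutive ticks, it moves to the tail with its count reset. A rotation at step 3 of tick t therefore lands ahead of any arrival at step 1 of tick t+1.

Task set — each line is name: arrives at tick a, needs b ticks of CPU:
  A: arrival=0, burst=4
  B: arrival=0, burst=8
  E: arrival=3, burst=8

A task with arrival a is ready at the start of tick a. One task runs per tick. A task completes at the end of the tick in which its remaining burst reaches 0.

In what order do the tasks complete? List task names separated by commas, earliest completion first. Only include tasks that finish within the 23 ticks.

completion order = A, B, E

t=0: queue=[A,B] q_used=0 → run A
t=1: queue=[A,B] q_used=1 → run A
t=2: queue=[A,B] q_used=2 → run A
t=3: queue=[B,A,E] q_used=0 → run B
t=4: queue=[B,A,E] q_used=1 → run B
t=5: queue=[B,A,E] q_used=2 → run B
t=6: queue=[A,E,B] q_used=0 → run A
t=7: queue=[E,B] q_used=0 → run E
t=8: queue=[E,B] q_used=1 → run E
t=9: queue=[E,B] q_used=2 → run E
t=10: queue=[B,E] q_used=0 → run B
t=11: queue=[B,E] q_used=1 → run B
t=12: queue=[B,E] q_used=2 → run B
t=13: queue=[E,B] q_used=0 → run E
t=14: queue=[E,B] q_used=1 → run E
t=15: queue=[E,B] q_used=2 → run E
t=16: queue=[B,E] q_used=0 → run B
t=17: queue=[B,E] q_used=1 → run B
t=18: queue=[E] q_used=0 → run E
t=19: queue=[E] q_used=1 → run E
t=20: (idle)
t=21: (idle)
t=22: (idle)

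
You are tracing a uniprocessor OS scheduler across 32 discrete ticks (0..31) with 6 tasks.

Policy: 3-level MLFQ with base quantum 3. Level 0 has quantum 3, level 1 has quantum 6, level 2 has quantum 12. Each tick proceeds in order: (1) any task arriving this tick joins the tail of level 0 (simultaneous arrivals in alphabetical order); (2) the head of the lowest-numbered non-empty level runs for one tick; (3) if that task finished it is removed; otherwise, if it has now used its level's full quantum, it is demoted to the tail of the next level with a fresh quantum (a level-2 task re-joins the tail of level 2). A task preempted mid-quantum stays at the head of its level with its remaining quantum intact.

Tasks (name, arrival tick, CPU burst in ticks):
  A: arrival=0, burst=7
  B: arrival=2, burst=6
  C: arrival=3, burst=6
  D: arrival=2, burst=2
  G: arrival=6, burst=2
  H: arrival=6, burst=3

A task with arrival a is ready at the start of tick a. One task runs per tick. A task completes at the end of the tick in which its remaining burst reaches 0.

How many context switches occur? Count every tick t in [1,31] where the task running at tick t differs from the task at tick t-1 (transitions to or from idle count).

context switches = 9

t=0: L0/L1/L2 = A/-/- → run A
t=1: L0/L1/L2 = A/-/- → run A
t=2: L0/L1/L2 = ABD/-/- → run A
t=3: L0/L1/L2 = BDC/A/- → run B
t=4: L0/L1/L2 = BDC/A/- → run B
t=5: L0/L1/L2 = BDC/A/- → run B
t=6: L0/L1/L2 = DCGH/AB/- → run D
t=7: L0/L1/L2 = DCGH/AB/- → run D
t=8: L0/L1/L2 = CGH/AB/- → run C
t=9: L0/L1/L2 = CGH/AB/- → run C
t=10: L0/L1/L2 = CGH/AB/- → run C
t=11: L0/L1/L2 = GH/ABC/- → run G
t=12: L0/L1/L2 = GH/ABC/- → run G
t=13: L0/L1/L2 = H/ABC/- → run H
t=14: L0/L1/L2 = H/ABC/- → run H
t=15: L0/L1/L2 = H/ABC/- → run H
t=16: L0/L1/L2 = -/ABC/- → run A
t=17: L0/L1/L2 = -/ABC/- → run A
t=18: L0/L1/L2 = -/ABC/- → run A
t=19: L0/L1/L2 = -/ABC/- → run A
t=20: L0/L1/L2 = -/BC/- → run B
t=21: L0/L1/L2 = -/BC/- → run B
t=22: L0/L1/L2 = -/BC/- → run B
t=23: L0/L1/L2 = -/C/- → run C
t=24: L0/L1/L2 = -/C/- → run C
t=25: L0/L1/L2 = -/C/- → run C
t=26: (idle)
t=27: (idle)
t=28: (idle)
t=29: (idle)
t=30: (idle)
t=31: (idle)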